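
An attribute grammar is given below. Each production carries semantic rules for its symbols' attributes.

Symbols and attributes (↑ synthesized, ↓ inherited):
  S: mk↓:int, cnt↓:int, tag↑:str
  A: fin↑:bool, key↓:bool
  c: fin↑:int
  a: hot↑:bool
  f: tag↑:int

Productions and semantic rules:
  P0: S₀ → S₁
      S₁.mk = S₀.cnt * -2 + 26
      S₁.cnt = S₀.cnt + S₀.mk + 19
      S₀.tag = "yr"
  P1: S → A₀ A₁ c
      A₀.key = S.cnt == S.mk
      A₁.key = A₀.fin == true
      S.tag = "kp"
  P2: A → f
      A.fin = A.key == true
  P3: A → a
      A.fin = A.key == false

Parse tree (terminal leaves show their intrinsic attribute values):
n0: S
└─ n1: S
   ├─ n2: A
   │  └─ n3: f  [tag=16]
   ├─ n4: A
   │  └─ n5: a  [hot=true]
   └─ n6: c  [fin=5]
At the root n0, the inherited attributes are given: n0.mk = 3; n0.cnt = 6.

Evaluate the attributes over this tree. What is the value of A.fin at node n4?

1. n0.mk = 3  [given at root]
2. n0.cnt = 6  [given at root]
3. n1.mk = 14  [S₀.cnt * -2 + 26]
4. n1.cnt = 28  [S₀.cnt + S₀.mk + 19]
5. n2.key = false  [S.cnt == S.mk]
6. n3.tag = 16  [terminal]
7. n2.fin = false  [A.key == true]
8. n4.key = false  [A₀.fin == true]
9. n5.hot = true  [terminal]
10. n4.fin = true  [A.key == false]
11. n6.fin = 5  [terminal]
12. n1.tag = "kp"  ["kp"]
13. n0.tag = "yr"  ["yr"]

true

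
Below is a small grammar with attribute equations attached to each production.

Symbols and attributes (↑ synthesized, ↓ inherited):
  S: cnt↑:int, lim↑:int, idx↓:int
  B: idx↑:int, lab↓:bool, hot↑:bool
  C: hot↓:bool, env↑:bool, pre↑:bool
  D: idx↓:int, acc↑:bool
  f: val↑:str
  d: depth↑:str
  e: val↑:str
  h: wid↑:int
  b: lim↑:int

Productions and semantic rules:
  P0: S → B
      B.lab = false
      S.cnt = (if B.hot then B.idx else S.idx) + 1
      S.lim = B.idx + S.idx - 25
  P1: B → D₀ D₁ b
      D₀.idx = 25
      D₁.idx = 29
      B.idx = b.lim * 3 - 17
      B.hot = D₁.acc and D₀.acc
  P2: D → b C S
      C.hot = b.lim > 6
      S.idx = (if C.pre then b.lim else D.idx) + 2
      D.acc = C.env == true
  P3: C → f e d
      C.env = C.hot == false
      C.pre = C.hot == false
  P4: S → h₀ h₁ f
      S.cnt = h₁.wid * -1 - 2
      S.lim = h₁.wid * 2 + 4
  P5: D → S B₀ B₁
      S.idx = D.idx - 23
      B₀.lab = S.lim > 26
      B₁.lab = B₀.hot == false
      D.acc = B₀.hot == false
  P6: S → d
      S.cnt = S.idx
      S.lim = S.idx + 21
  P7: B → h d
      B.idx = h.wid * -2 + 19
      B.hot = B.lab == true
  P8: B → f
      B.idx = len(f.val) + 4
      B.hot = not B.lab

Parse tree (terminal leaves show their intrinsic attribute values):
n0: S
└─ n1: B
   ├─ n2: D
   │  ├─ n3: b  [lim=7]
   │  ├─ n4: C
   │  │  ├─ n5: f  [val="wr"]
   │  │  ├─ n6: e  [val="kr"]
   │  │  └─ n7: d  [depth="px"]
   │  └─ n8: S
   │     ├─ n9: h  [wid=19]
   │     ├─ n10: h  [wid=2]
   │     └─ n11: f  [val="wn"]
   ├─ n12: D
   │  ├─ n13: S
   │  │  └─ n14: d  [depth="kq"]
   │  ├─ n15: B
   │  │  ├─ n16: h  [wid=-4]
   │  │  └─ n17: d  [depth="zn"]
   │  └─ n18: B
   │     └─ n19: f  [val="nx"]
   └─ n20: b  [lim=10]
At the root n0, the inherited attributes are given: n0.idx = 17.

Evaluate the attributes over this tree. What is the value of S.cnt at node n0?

1. n0.idx = 17  [given at root]
2. n1.lab = false  [false]
3. n2.idx = 25  [25]
4. n3.lim = 7  [terminal]
5. n4.hot = true  [b.lim > 6]
6. n5.val = "wr"  [terminal]
7. n6.val = "kr"  [terminal]
8. n7.depth = "px"  [terminal]
9. n4.env = false  [C.hot == false]
10. n4.pre = false  [C.hot == false]
11. n8.idx = 27  [(if C.pre then b.lim else D.idx) + 2]
12. n9.wid = 19  [terminal]
13. n10.wid = 2  [terminal]
14. n11.val = "wn"  [terminal]
15. n8.cnt = -4  [h₁.wid * -1 - 2]
16. n8.lim = 8  [h₁.wid * 2 + 4]
17. n2.acc = false  [C.env == true]
18. n12.idx = 29  [29]
19. n13.idx = 6  [D.idx - 23]
20. n14.depth = "kq"  [terminal]
21. n13.cnt = 6  [S.idx]
22. n13.lim = 27  [S.idx + 21]
23. n15.lab = true  [S.lim > 26]
24. n16.wid = -4  [terminal]
25. n17.depth = "zn"  [terminal]
26. n15.idx = 27  [h.wid * -2 + 19]
27. n15.hot = true  [B.lab == true]
28. n18.lab = false  [B₀.hot == false]
29. n19.val = "nx"  [terminal]
30. n18.idx = 6  [len(f.val) + 4]
31. n18.hot = true  [not B.lab]
32. n12.acc = false  [B₀.hot == false]
33. n20.lim = 10  [terminal]
34. n1.idx = 13  [b.lim * 3 - 17]
35. n1.hot = false  [D₁.acc and D₀.acc]
36. n0.cnt = 18  [(if B.hot then B.idx else S.idx) + 1]
37. n0.lim = 5  [B.idx + S.idx - 25]

18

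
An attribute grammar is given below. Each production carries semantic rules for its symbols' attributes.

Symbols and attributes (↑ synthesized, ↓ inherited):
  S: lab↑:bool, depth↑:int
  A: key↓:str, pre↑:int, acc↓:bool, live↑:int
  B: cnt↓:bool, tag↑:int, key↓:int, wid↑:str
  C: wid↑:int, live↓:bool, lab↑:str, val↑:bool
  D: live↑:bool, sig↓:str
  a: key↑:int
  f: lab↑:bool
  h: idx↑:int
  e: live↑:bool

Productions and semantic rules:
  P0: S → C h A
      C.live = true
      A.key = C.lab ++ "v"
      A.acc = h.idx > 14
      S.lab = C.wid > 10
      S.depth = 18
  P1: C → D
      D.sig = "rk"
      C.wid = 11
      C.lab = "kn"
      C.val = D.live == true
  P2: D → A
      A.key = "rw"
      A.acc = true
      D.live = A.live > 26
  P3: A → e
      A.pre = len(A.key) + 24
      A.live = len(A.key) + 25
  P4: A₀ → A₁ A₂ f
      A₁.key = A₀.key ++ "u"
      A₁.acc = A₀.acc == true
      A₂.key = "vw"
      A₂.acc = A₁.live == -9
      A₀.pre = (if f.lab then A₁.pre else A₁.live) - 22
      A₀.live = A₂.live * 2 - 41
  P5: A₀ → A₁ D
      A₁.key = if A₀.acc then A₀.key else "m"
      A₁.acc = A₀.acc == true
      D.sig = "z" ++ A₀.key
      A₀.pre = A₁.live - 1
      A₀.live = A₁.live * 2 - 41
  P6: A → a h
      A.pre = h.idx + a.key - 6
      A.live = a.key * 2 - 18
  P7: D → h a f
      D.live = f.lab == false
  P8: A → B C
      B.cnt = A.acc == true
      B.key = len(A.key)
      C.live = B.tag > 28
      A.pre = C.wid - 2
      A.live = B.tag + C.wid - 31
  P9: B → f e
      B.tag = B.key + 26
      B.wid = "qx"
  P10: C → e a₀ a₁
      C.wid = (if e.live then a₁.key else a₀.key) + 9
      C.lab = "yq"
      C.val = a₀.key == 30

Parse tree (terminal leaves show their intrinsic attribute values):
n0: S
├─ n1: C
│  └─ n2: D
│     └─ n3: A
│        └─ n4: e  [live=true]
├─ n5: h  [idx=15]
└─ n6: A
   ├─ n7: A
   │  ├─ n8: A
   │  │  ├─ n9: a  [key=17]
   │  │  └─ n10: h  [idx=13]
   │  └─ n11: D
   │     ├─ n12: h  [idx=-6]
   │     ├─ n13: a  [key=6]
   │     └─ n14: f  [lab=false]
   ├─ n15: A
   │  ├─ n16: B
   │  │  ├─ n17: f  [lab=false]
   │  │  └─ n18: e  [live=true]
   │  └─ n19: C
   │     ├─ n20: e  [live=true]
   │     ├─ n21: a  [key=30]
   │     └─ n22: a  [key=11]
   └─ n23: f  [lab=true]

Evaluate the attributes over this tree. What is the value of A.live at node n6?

1. n1.live = true  [true]
2. n2.sig = "rk"  ["rk"]
3. n3.key = "rw"  ["rw"]
4. n3.acc = true  [true]
5. n4.live = true  [terminal]
6. n3.pre = 26  [len(A.key) + 24]
7. n3.live = 27  [len(A.key) + 25]
8. n2.live = true  [A.live > 26]
9. n1.wid = 11  [11]
10. n1.lab = "kn"  ["kn"]
11. n1.val = true  [D.live == true]
12. n5.idx = 15  [terminal]
13. n6.key = "knv"  [C.lab ++ "v"]
14. n6.acc = true  [h.idx > 14]
15. n7.key = "knvu"  [A₀.key ++ "u"]
16. n7.acc = true  [A₀.acc == true]
17. n8.key = "knvu"  [if A₀.acc then A₀.key else "m"]
18. n8.acc = true  [A₀.acc == true]
19. n9.key = 17  [terminal]
20. n10.idx = 13  [terminal]
21. n8.pre = 24  [h.idx + a.key - 6]
22. n8.live = 16  [a.key * 2 - 18]
23. n11.sig = "zknvu"  ["z" ++ A₀.key]
24. n12.idx = -6  [terminal]
25. n13.key = 6  [terminal]
26. n14.lab = false  [terminal]
27. n11.live = true  [f.lab == false]
28. n7.pre = 15  [A₁.live - 1]
29. n7.live = -9  [A₁.live * 2 - 41]
30. n15.key = "vw"  ["vw"]
31. n15.acc = true  [A₁.live == -9]
32. n16.cnt = true  [A.acc == true]
33. n16.key = 2  [len(A.key)]
34. n17.lab = false  [terminal]
35. n18.live = true  [terminal]
36. n16.tag = 28  [B.key + 26]
37. n16.wid = "qx"  ["qx"]
38. n19.live = false  [B.tag > 28]
39. n20.live = true  [terminal]
40. n21.key = 30  [terminal]
41. n22.key = 11  [terminal]
42. n19.wid = 20  [(if e.live then a₁.key else a₀.key) + 9]
43. n19.lab = "yq"  ["yq"]
44. n19.val = true  [a₀.key == 30]
45. n15.pre = 18  [C.wid - 2]
46. n15.live = 17  [B.tag + C.wid - 31]
47. n23.lab = true  [terminal]
48. n6.pre = -7  [(if f.lab then A₁.pre else A₁.live) - 22]
49. n6.live = -7  [A₂.live * 2 - 41]
50. n0.lab = true  [C.wid > 10]
51. n0.depth = 18  [18]

-7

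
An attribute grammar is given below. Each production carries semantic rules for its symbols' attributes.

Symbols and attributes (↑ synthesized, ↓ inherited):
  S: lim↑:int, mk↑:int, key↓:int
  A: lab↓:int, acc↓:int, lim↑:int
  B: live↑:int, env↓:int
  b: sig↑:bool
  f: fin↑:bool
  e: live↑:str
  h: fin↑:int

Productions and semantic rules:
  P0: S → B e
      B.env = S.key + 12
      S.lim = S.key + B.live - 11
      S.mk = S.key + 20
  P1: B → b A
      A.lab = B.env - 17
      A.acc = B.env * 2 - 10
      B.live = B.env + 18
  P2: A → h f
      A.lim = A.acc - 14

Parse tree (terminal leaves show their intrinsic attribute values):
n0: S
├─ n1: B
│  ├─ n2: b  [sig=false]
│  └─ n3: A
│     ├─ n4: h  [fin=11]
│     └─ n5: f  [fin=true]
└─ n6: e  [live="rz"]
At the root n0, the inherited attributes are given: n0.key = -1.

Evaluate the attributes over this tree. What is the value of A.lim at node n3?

1. n0.key = -1  [given at root]
2. n1.env = 11  [S.key + 12]
3. n2.sig = false  [terminal]
4. n3.lab = -6  [B.env - 17]
5. n3.acc = 12  [B.env * 2 - 10]
6. n4.fin = 11  [terminal]
7. n5.fin = true  [terminal]
8. n3.lim = -2  [A.acc - 14]
9. n1.live = 29  [B.env + 18]
10. n6.live = "rz"  [terminal]
11. n0.lim = 17  [S.key + B.live - 11]
12. n0.mk = 19  [S.key + 20]

-2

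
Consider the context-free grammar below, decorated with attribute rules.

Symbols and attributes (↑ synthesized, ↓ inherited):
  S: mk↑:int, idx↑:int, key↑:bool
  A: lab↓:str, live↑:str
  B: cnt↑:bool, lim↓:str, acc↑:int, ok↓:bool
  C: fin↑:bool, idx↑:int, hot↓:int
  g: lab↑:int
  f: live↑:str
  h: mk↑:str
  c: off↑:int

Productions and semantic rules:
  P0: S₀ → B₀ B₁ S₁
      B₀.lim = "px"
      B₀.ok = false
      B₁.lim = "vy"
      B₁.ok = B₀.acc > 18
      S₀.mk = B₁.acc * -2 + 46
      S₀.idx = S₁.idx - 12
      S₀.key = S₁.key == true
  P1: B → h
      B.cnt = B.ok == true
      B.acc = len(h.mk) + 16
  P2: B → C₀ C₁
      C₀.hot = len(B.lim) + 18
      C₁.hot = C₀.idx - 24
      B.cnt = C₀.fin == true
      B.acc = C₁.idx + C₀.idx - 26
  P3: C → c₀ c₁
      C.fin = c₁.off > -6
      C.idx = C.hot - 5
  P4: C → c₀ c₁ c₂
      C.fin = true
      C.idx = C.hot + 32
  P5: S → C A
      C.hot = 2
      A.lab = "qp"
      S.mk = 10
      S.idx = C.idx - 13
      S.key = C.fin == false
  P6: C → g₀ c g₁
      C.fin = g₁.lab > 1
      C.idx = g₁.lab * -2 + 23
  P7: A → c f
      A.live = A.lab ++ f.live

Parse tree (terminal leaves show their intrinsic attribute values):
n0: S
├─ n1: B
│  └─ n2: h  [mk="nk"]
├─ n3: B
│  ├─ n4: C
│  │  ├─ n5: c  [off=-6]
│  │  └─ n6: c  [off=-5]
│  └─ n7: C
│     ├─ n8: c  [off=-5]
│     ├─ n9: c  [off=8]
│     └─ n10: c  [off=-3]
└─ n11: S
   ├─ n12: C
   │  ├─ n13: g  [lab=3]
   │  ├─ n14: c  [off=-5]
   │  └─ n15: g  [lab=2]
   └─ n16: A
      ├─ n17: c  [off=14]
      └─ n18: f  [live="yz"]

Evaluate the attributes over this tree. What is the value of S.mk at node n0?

1. n1.lim = "px"  ["px"]
2. n1.ok = false  [false]
3. n2.mk = "nk"  [terminal]
4. n1.cnt = false  [B.ok == true]
5. n1.acc = 18  [len(h.mk) + 16]
6. n3.lim = "vy"  ["vy"]
7. n3.ok = false  [B₀.acc > 18]
8. n4.hot = 20  [len(B.lim) + 18]
9. n5.off = -6  [terminal]
10. n6.off = -5  [terminal]
11. n4.fin = true  [c₁.off > -6]
12. n4.idx = 15  [C.hot - 5]
13. n7.hot = -9  [C₀.idx - 24]
14. n8.off = -5  [terminal]
15. n9.off = 8  [terminal]
16. n10.off = -3  [terminal]
17. n7.fin = true  [true]
18. n7.idx = 23  [C.hot + 32]
19. n3.cnt = true  [C₀.fin == true]
20. n3.acc = 12  [C₁.idx + C₀.idx - 26]
21. n12.hot = 2  [2]
22. n13.lab = 3  [terminal]
23. n14.off = -5  [terminal]
24. n15.lab = 2  [terminal]
25. n12.fin = true  [g₁.lab > 1]
26. n12.idx = 19  [g₁.lab * -2 + 23]
27. n16.lab = "qp"  ["qp"]
28. n17.off = 14  [terminal]
29. n18.live = "yz"  [terminal]
30. n16.live = "qpyz"  [A.lab ++ f.live]
31. n11.mk = 10  [10]
32. n11.idx = 6  [C.idx - 13]
33. n11.key = false  [C.fin == false]
34. n0.mk = 22  [B₁.acc * -2 + 46]
35. n0.idx = -6  [S₁.idx - 12]
36. n0.key = false  [S₁.key == true]

22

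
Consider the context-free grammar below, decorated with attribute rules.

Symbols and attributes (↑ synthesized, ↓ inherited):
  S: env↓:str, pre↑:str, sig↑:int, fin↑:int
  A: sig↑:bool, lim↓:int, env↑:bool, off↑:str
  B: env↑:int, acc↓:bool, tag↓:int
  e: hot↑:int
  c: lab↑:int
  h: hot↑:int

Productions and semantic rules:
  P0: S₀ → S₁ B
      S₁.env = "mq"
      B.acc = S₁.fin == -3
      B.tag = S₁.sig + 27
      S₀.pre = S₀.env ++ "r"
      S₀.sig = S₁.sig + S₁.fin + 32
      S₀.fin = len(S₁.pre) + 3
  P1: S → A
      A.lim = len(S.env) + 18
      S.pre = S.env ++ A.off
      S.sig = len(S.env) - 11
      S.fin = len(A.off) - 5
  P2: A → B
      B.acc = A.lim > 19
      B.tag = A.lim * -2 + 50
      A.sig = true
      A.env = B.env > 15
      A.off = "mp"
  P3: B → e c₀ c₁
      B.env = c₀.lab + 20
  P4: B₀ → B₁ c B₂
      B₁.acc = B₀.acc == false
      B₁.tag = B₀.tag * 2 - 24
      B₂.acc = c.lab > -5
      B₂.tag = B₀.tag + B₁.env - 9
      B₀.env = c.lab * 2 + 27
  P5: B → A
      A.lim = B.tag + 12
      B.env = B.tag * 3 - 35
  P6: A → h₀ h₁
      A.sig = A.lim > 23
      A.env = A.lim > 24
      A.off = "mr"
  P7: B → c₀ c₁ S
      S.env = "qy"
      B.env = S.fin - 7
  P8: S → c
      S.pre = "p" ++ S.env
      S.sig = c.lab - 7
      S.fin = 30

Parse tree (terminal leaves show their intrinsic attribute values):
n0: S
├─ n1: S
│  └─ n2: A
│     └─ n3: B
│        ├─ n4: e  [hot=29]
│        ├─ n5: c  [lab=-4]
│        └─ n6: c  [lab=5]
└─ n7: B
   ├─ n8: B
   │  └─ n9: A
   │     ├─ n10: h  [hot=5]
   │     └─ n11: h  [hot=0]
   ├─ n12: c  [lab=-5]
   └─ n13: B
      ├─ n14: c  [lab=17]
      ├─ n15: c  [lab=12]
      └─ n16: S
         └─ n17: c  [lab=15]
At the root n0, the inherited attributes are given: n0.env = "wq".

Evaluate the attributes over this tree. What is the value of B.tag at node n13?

10

1. n0.env = "wq"  [given at root]
2. n1.env = "mq"  ["mq"]
3. n2.lim = 20  [len(S.env) + 18]
4. n3.acc = true  [A.lim > 19]
5. n3.tag = 10  [A.lim * -2 + 50]
6. n4.hot = 29  [terminal]
7. n5.lab = -4  [terminal]
8. n6.lab = 5  [terminal]
9. n3.env = 16  [c₀.lab + 20]
10. n2.sig = true  [true]
11. n2.env = true  [B.env > 15]
12. n2.off = "mp"  ["mp"]
13. n1.pre = "mqmp"  [S.env ++ A.off]
14. n1.sig = -9  [len(S.env) - 11]
15. n1.fin = -3  [len(A.off) - 5]
16. n7.acc = true  [S₁.fin == -3]
17. n7.tag = 18  [S₁.sig + 27]
18. n8.acc = false  [B₀.acc == false]
19. n8.tag = 12  [B₀.tag * 2 - 24]
20. n9.lim = 24  [B.tag + 12]
21. n10.hot = 5  [terminal]
22. n11.hot = 0  [terminal]
23. n9.sig = true  [A.lim > 23]
24. n9.env = false  [A.lim > 24]
25. n9.off = "mr"  ["mr"]
26. n8.env = 1  [B.tag * 3 - 35]
27. n12.lab = -5  [terminal]
28. n13.acc = false  [c.lab > -5]
29. n13.tag = 10  [B₀.tag + B₁.env - 9]
30. n14.lab = 17  [terminal]
31. n15.lab = 12  [terminal]
32. n16.env = "qy"  ["qy"]
33. n17.lab = 15  [terminal]
34. n16.pre = "pqy"  ["p" ++ S.env]
35. n16.sig = 8  [c.lab - 7]
36. n16.fin = 30  [30]
37. n13.env = 23  [S.fin - 7]
38. n7.env = 17  [c.lab * 2 + 27]
39. n0.pre = "wqr"  [S₀.env ++ "r"]
40. n0.sig = 20  [S₁.sig + S₁.fin + 32]
41. n0.fin = 7  [len(S₁.pre) + 3]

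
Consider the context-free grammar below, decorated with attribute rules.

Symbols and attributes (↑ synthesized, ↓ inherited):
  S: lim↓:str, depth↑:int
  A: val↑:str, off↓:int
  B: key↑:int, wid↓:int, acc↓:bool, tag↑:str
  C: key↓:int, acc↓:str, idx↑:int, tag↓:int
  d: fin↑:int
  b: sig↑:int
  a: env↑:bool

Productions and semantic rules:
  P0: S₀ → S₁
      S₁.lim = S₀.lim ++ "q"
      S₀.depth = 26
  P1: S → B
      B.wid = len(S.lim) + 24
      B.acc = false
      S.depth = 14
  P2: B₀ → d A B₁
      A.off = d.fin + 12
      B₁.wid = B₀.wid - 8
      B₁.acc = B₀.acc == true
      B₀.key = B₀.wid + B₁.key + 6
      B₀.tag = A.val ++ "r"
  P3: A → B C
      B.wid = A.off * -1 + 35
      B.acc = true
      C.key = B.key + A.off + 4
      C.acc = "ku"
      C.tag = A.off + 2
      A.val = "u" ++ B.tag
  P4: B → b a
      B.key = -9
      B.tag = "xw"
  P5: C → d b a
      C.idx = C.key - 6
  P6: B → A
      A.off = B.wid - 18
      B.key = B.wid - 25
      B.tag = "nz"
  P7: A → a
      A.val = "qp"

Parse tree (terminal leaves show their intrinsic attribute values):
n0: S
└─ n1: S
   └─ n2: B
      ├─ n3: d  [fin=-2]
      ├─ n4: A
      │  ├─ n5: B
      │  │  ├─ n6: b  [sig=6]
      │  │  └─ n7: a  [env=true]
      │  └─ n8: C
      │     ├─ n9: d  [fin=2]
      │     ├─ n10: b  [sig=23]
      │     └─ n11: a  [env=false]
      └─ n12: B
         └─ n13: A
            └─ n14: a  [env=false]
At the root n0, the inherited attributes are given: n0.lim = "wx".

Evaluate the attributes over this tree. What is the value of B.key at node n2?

1. n0.lim = "wx"  [given at root]
2. n1.lim = "wxq"  [S₀.lim ++ "q"]
3. n2.wid = 27  [len(S.lim) + 24]
4. n2.acc = false  [false]
5. n3.fin = -2  [terminal]
6. n4.off = 10  [d.fin + 12]
7. n5.wid = 25  [A.off * -1 + 35]
8. n5.acc = true  [true]
9. n6.sig = 6  [terminal]
10. n7.env = true  [terminal]
11. n5.key = -9  [-9]
12. n5.tag = "xw"  ["xw"]
13. n8.key = 5  [B.key + A.off + 4]
14. n8.acc = "ku"  ["ku"]
15. n8.tag = 12  [A.off + 2]
16. n9.fin = 2  [terminal]
17. n10.sig = 23  [terminal]
18. n11.env = false  [terminal]
19. n8.idx = -1  [C.key - 6]
20. n4.val = "uxw"  ["u" ++ B.tag]
21. n12.wid = 19  [B₀.wid - 8]
22. n12.acc = false  [B₀.acc == true]
23. n13.off = 1  [B.wid - 18]
24. n14.env = false  [terminal]
25. n13.val = "qp"  ["qp"]
26. n12.key = -6  [B.wid - 25]
27. n12.tag = "nz"  ["nz"]
28. n2.key = 27  [B₀.wid + B₁.key + 6]
29. n2.tag = "uxwr"  [A.val ++ "r"]
30. n1.depth = 14  [14]
31. n0.depth = 26  [26]

27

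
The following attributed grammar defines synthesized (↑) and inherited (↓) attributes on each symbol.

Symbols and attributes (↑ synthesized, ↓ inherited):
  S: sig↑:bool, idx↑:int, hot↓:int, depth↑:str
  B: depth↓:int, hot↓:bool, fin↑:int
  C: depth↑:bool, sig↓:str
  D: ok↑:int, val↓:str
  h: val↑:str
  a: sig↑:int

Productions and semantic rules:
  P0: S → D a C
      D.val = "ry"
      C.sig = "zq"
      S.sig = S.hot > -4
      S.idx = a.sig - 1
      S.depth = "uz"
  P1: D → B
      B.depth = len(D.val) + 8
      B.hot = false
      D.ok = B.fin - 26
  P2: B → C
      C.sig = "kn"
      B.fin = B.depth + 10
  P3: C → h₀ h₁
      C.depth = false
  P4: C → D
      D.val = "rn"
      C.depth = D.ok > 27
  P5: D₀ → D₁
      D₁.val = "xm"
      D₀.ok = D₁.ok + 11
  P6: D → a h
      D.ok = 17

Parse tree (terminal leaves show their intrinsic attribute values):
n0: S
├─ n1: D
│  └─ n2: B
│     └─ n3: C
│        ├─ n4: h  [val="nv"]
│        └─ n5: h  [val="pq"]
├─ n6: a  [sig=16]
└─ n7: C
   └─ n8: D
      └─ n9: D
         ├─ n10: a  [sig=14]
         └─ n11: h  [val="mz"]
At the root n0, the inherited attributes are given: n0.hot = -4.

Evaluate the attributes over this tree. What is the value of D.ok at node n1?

1. n0.hot = -4  [given at root]
2. n1.val = "ry"  ["ry"]
3. n2.depth = 10  [len(D.val) + 8]
4. n2.hot = false  [false]
5. n3.sig = "kn"  ["kn"]
6. n4.val = "nv"  [terminal]
7. n5.val = "pq"  [terminal]
8. n3.depth = false  [false]
9. n2.fin = 20  [B.depth + 10]
10. n1.ok = -6  [B.fin - 26]
11. n6.sig = 16  [terminal]
12. n7.sig = "zq"  ["zq"]
13. n8.val = "rn"  ["rn"]
14. n9.val = "xm"  ["xm"]
15. n10.sig = 14  [terminal]
16. n11.val = "mz"  [terminal]
17. n9.ok = 17  [17]
18. n8.ok = 28  [D₁.ok + 11]
19. n7.depth = true  [D.ok > 27]
20. n0.sig = false  [S.hot > -4]
21. n0.idx = 15  [a.sig - 1]
22. n0.depth = "uz"  ["uz"]

-6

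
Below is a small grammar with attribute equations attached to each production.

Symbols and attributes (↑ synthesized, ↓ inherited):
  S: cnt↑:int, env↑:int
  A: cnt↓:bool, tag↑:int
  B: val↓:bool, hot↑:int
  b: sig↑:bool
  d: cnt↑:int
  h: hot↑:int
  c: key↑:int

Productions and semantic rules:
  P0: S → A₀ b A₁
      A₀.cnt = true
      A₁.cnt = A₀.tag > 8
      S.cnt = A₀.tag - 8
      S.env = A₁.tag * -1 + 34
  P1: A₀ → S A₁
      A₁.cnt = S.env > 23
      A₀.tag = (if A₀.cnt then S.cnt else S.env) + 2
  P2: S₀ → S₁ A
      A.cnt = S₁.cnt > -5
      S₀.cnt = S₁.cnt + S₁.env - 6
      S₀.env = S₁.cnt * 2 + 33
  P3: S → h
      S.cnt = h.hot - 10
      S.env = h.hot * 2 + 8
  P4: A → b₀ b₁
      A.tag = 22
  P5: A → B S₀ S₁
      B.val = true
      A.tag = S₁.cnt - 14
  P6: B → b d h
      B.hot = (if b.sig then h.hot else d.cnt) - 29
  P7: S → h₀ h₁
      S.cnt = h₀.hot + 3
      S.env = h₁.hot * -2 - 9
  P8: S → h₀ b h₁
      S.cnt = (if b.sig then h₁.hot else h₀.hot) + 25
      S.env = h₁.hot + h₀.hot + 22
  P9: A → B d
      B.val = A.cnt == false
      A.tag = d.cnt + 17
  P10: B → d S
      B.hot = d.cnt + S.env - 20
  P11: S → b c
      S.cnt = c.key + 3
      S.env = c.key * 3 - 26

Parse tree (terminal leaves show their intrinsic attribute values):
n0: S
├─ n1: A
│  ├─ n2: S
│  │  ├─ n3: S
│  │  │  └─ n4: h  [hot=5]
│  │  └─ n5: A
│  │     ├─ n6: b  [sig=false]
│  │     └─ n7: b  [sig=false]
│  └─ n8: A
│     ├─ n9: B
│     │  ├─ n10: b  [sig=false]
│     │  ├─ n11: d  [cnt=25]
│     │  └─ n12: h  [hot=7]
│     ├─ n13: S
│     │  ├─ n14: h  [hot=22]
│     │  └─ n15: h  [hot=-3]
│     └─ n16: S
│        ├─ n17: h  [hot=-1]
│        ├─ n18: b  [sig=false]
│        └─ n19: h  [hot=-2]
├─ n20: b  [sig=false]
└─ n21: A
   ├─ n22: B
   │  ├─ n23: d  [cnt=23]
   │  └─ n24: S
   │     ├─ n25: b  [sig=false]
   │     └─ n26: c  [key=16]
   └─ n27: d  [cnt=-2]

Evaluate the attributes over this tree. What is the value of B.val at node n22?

1. n1.cnt = true  [true]
2. n4.hot = 5  [terminal]
3. n3.cnt = -5  [h.hot - 10]
4. n3.env = 18  [h.hot * 2 + 8]
5. n5.cnt = false  [S₁.cnt > -5]
6. n6.sig = false  [terminal]
7. n7.sig = false  [terminal]
8. n5.tag = 22  [22]
9. n2.cnt = 7  [S₁.cnt + S₁.env - 6]
10. n2.env = 23  [S₁.cnt * 2 + 33]
11. n8.cnt = false  [S.env > 23]
12. n9.val = true  [true]
13. n10.sig = false  [terminal]
14. n11.cnt = 25  [terminal]
15. n12.hot = 7  [terminal]
16. n9.hot = -4  [(if b.sig then h.hot else d.cnt) - 29]
17. n14.hot = 22  [terminal]
18. n15.hot = -3  [terminal]
19. n13.cnt = 25  [h₀.hot + 3]
20. n13.env = -3  [h₁.hot * -2 - 9]
21. n17.hot = -1  [terminal]
22. n18.sig = false  [terminal]
23. n19.hot = -2  [terminal]
24. n16.cnt = 24  [(if b.sig then h₁.hot else h₀.hot) + 25]
25. n16.env = 19  [h₁.hot + h₀.hot + 22]
26. n8.tag = 10  [S₁.cnt - 14]
27. n1.tag = 9  [(if A₀.cnt then S.cnt else S.env) + 2]
28. n20.sig = false  [terminal]
29. n21.cnt = true  [A₀.tag > 8]
30. n22.val = false  [A.cnt == false]
31. n23.cnt = 23  [terminal]
32. n25.sig = false  [terminal]
33. n26.key = 16  [terminal]
34. n24.cnt = 19  [c.key + 3]
35. n24.env = 22  [c.key * 3 - 26]
36. n22.hot = 25  [d.cnt + S.env - 20]
37. n27.cnt = -2  [terminal]
38. n21.tag = 15  [d.cnt + 17]
39. n0.cnt = 1  [A₀.tag - 8]
40. n0.env = 19  [A₁.tag * -1 + 34]

false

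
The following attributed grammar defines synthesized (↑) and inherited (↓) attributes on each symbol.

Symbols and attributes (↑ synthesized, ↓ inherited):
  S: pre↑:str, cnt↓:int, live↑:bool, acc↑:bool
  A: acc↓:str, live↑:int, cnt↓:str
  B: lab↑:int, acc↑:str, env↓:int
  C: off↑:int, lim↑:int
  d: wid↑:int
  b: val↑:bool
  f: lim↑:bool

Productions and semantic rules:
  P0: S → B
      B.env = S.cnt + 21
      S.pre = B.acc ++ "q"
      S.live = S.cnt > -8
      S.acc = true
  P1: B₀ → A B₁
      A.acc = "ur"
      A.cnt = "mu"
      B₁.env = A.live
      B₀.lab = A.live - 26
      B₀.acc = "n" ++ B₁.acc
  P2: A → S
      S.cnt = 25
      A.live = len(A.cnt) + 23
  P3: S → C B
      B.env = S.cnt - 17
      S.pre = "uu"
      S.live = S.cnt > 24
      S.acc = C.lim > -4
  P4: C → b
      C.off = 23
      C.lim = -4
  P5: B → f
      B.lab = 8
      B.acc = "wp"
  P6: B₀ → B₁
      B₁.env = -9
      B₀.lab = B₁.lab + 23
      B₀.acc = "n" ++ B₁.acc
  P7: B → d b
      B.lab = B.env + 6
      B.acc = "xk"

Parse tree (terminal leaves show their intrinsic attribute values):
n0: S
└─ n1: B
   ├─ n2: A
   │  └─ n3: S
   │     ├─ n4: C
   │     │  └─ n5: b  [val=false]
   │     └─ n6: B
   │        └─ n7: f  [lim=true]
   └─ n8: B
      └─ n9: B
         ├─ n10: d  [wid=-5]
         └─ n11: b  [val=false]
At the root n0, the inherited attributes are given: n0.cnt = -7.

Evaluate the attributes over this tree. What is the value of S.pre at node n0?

"nnxkq"

1. n0.cnt = -7  [given at root]
2. n1.env = 14  [S.cnt + 21]
3. n2.acc = "ur"  ["ur"]
4. n2.cnt = "mu"  ["mu"]
5. n3.cnt = 25  [25]
6. n5.val = false  [terminal]
7. n4.off = 23  [23]
8. n4.lim = -4  [-4]
9. n6.env = 8  [S.cnt - 17]
10. n7.lim = true  [terminal]
11. n6.lab = 8  [8]
12. n6.acc = "wp"  ["wp"]
13. n3.pre = "uu"  ["uu"]
14. n3.live = true  [S.cnt > 24]
15. n3.acc = false  [C.lim > -4]
16. n2.live = 25  [len(A.cnt) + 23]
17. n8.env = 25  [A.live]
18. n9.env = -9  [-9]
19. n10.wid = -5  [terminal]
20. n11.val = false  [terminal]
21. n9.lab = -3  [B.env + 6]
22. n9.acc = "xk"  ["xk"]
23. n8.lab = 20  [B₁.lab + 23]
24. n8.acc = "nxk"  ["n" ++ B₁.acc]
25. n1.lab = -1  [A.live - 26]
26. n1.acc = "nnxk"  ["n" ++ B₁.acc]
27. n0.pre = "nnxkq"  [B.acc ++ "q"]
28. n0.live = true  [S.cnt > -8]
29. n0.acc = true  [true]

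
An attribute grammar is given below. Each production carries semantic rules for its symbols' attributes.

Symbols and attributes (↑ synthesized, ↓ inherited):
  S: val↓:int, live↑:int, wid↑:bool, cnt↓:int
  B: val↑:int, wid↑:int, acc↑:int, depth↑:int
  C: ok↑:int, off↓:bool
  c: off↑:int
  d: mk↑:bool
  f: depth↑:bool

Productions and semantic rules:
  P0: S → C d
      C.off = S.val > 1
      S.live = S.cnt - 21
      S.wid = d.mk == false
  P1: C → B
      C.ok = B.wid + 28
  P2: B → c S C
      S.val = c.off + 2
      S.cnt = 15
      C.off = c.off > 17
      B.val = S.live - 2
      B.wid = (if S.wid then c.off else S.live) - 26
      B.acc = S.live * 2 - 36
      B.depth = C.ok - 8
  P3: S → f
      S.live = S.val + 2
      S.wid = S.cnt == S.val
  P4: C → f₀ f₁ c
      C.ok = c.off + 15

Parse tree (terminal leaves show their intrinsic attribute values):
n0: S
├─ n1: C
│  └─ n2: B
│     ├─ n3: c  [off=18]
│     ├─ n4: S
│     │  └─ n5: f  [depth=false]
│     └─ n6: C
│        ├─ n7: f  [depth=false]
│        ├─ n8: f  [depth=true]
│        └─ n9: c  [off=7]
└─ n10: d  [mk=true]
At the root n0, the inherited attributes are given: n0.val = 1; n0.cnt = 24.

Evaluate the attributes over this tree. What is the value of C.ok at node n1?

24

1. n0.val = 1  [given at root]
2. n0.cnt = 24  [given at root]
3. n1.off = false  [S.val > 1]
4. n3.off = 18  [terminal]
5. n4.val = 20  [c.off + 2]
6. n4.cnt = 15  [15]
7. n5.depth = false  [terminal]
8. n4.live = 22  [S.val + 2]
9. n4.wid = false  [S.cnt == S.val]
10. n6.off = true  [c.off > 17]
11. n7.depth = false  [terminal]
12. n8.depth = true  [terminal]
13. n9.off = 7  [terminal]
14. n6.ok = 22  [c.off + 15]
15. n2.val = 20  [S.live - 2]
16. n2.wid = -4  [(if S.wid then c.off else S.live) - 26]
17. n2.acc = 8  [S.live * 2 - 36]
18. n2.depth = 14  [C.ok - 8]
19. n1.ok = 24  [B.wid + 28]
20. n10.mk = true  [terminal]
21. n0.live = 3  [S.cnt - 21]
22. n0.wid = false  [d.mk == false]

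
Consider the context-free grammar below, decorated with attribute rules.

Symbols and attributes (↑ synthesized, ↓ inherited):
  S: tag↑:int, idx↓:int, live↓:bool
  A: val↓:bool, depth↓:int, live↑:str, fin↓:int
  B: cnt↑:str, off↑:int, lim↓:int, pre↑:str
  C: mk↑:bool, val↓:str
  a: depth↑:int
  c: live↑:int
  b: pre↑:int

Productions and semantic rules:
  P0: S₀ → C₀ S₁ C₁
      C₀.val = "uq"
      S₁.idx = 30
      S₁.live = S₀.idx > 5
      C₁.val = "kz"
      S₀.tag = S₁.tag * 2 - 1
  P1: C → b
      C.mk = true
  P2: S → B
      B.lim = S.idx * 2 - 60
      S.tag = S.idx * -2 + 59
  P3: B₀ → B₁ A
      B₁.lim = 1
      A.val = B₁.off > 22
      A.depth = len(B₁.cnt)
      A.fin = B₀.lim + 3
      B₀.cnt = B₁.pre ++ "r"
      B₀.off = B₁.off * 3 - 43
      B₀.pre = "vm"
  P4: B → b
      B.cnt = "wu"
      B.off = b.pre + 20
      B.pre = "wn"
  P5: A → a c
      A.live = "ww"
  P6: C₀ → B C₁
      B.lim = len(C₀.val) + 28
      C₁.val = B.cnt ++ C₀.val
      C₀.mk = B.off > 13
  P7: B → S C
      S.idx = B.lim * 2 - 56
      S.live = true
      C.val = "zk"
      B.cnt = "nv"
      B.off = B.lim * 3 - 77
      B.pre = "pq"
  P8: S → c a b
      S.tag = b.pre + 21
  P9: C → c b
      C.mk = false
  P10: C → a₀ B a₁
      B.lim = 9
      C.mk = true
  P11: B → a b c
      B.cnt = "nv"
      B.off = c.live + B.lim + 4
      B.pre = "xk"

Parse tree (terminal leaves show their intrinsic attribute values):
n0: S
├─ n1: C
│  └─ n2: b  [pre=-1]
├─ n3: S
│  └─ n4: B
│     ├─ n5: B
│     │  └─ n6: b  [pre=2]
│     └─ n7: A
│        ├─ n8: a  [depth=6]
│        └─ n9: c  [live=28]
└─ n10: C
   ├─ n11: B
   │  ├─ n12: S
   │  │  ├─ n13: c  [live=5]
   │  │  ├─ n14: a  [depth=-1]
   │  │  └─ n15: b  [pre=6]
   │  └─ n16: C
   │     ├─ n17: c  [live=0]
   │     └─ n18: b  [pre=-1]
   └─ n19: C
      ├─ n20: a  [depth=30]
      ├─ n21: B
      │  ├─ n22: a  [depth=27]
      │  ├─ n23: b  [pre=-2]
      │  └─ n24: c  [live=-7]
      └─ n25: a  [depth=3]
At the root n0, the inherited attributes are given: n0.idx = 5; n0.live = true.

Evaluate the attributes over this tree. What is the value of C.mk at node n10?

false

1. n0.idx = 5  [given at root]
2. n0.live = true  [given at root]
3. n1.val = "uq"  ["uq"]
4. n2.pre = -1  [terminal]
5. n1.mk = true  [true]
6. n3.idx = 30  [30]
7. n3.live = false  [S₀.idx > 5]
8. n4.lim = 0  [S.idx * 2 - 60]
9. n5.lim = 1  [1]
10. n6.pre = 2  [terminal]
11. n5.cnt = "wu"  ["wu"]
12. n5.off = 22  [b.pre + 20]
13. n5.pre = "wn"  ["wn"]
14. n7.val = false  [B₁.off > 22]
15. n7.depth = 2  [len(B₁.cnt)]
16. n7.fin = 3  [B₀.lim + 3]
17. n8.depth = 6  [terminal]
18. n9.live = 28  [terminal]
19. n7.live = "ww"  ["ww"]
20. n4.cnt = "wnr"  [B₁.pre ++ "r"]
21. n4.off = 23  [B₁.off * 3 - 43]
22. n4.pre = "vm"  ["vm"]
23. n3.tag = -1  [S.idx * -2 + 59]
24. n10.val = "kz"  ["kz"]
25. n11.lim = 30  [len(C₀.val) + 28]
26. n12.idx = 4  [B.lim * 2 - 56]
27. n12.live = true  [true]
28. n13.live = 5  [terminal]
29. n14.depth = -1  [terminal]
30. n15.pre = 6  [terminal]
31. n12.tag = 27  [b.pre + 21]
32. n16.val = "zk"  ["zk"]
33. n17.live = 0  [terminal]
34. n18.pre = -1  [terminal]
35. n16.mk = false  [false]
36. n11.cnt = "nv"  ["nv"]
37. n11.off = 13  [B.lim * 3 - 77]
38. n11.pre = "pq"  ["pq"]
39. n19.val = "nvkz"  [B.cnt ++ C₀.val]
40. n20.depth = 30  [terminal]
41. n21.lim = 9  [9]
42. n22.depth = 27  [terminal]
43. n23.pre = -2  [terminal]
44. n24.live = -7  [terminal]
45. n21.cnt = "nv"  ["nv"]
46. n21.off = 6  [c.live + B.lim + 4]
47. n21.pre = "xk"  ["xk"]
48. n25.depth = 3  [terminal]
49. n19.mk = true  [true]
50. n10.mk = false  [B.off > 13]
51. n0.tag = -3  [S₁.tag * 2 - 1]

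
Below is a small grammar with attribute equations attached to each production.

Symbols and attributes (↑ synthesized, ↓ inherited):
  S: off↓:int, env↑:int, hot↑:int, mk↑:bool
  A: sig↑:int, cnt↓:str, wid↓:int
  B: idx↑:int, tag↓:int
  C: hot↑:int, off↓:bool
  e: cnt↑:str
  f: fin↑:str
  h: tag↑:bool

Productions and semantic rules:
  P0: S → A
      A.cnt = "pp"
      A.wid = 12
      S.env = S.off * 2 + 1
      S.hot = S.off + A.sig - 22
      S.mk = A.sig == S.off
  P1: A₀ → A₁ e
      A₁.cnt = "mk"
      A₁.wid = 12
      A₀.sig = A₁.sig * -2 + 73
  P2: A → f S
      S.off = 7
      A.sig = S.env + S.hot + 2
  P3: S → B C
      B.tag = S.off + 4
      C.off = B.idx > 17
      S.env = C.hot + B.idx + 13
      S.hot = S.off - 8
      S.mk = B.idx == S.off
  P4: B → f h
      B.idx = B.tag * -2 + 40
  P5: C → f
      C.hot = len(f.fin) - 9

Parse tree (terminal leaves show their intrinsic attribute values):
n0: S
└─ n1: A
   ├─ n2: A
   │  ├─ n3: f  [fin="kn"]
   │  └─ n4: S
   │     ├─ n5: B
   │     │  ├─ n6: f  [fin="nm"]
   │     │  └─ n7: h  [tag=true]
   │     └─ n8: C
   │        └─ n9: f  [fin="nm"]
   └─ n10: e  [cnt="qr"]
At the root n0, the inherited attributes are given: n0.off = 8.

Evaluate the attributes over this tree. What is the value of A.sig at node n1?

23

1. n0.off = 8  [given at root]
2. n1.cnt = "pp"  ["pp"]
3. n1.wid = 12  [12]
4. n2.cnt = "mk"  ["mk"]
5. n2.wid = 12  [12]
6. n3.fin = "kn"  [terminal]
7. n4.off = 7  [7]
8. n5.tag = 11  [S.off + 4]
9. n6.fin = "nm"  [terminal]
10. n7.tag = true  [terminal]
11. n5.idx = 18  [B.tag * -2 + 40]
12. n8.off = true  [B.idx > 17]
13. n9.fin = "nm"  [terminal]
14. n8.hot = -7  [len(f.fin) - 9]
15. n4.env = 24  [C.hot + B.idx + 13]
16. n4.hot = -1  [S.off - 8]
17. n4.mk = false  [B.idx == S.off]
18. n2.sig = 25  [S.env + S.hot + 2]
19. n10.cnt = "qr"  [terminal]
20. n1.sig = 23  [A₁.sig * -2 + 73]
21. n0.env = 17  [S.off * 2 + 1]
22. n0.hot = 9  [S.off + A.sig - 22]
23. n0.mk = false  [A.sig == S.off]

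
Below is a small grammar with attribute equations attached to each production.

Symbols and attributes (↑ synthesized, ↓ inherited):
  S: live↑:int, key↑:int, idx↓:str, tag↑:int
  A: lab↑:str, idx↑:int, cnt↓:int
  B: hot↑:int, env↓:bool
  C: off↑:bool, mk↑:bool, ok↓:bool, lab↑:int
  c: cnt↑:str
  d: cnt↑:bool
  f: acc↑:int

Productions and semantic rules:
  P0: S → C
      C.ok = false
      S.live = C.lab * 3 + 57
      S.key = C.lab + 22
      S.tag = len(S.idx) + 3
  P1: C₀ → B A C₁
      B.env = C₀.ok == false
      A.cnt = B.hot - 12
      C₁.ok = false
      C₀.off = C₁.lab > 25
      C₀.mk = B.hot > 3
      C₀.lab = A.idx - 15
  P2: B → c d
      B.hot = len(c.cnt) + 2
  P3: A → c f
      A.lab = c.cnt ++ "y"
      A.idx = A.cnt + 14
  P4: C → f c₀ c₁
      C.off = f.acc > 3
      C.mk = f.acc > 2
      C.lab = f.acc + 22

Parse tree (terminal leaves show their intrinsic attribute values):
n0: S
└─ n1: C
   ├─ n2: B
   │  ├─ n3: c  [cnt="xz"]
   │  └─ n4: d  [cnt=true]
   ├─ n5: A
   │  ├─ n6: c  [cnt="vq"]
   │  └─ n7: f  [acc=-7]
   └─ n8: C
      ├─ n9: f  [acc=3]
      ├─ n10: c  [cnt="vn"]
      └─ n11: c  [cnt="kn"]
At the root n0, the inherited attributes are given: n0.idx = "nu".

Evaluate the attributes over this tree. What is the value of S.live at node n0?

30

1. n0.idx = "nu"  [given at root]
2. n1.ok = false  [false]
3. n2.env = true  [C₀.ok == false]
4. n3.cnt = "xz"  [terminal]
5. n4.cnt = true  [terminal]
6. n2.hot = 4  [len(c.cnt) + 2]
7. n5.cnt = -8  [B.hot - 12]
8. n6.cnt = "vq"  [terminal]
9. n7.acc = -7  [terminal]
10. n5.lab = "vqy"  [c.cnt ++ "y"]
11. n5.idx = 6  [A.cnt + 14]
12. n8.ok = false  [false]
13. n9.acc = 3  [terminal]
14. n10.cnt = "vn"  [terminal]
15. n11.cnt = "kn"  [terminal]
16. n8.off = false  [f.acc > 3]
17. n8.mk = true  [f.acc > 2]
18. n8.lab = 25  [f.acc + 22]
19. n1.off = false  [C₁.lab > 25]
20. n1.mk = true  [B.hot > 3]
21. n1.lab = -9  [A.idx - 15]
22. n0.live = 30  [C.lab * 3 + 57]
23. n0.key = 13  [C.lab + 22]
24. n0.tag = 5  [len(S.idx) + 3]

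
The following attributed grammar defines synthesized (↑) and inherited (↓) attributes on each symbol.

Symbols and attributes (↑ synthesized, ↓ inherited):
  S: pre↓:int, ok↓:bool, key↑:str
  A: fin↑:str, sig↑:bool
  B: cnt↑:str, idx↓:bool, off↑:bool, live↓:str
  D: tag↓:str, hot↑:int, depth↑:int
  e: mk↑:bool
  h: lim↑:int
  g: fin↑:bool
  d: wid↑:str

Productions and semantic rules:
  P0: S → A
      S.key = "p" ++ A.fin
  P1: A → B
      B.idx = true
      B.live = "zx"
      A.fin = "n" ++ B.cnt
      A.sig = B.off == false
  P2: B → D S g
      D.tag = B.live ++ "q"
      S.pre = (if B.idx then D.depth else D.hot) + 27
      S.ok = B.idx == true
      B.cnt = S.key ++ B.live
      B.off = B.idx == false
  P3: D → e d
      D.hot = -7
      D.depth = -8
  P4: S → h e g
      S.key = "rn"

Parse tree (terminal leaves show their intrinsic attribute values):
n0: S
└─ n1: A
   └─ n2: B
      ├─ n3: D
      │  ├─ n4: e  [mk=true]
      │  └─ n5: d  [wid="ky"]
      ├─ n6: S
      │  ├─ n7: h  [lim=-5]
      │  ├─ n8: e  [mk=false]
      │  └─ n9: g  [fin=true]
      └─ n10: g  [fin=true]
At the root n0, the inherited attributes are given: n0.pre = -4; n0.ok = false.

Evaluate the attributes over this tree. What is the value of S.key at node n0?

"pnrnzx"

1. n0.pre = -4  [given at root]
2. n0.ok = false  [given at root]
3. n2.idx = true  [true]
4. n2.live = "zx"  ["zx"]
5. n3.tag = "zxq"  [B.live ++ "q"]
6. n4.mk = true  [terminal]
7. n5.wid = "ky"  [terminal]
8. n3.hot = -7  [-7]
9. n3.depth = -8  [-8]
10. n6.pre = 19  [(if B.idx then D.depth else D.hot) + 27]
11. n6.ok = true  [B.idx == true]
12. n7.lim = -5  [terminal]
13. n8.mk = false  [terminal]
14. n9.fin = true  [terminal]
15. n6.key = "rn"  ["rn"]
16. n10.fin = true  [terminal]
17. n2.cnt = "rnzx"  [S.key ++ B.live]
18. n2.off = false  [B.idx == false]
19. n1.fin = "nrnzx"  ["n" ++ B.cnt]
20. n1.sig = true  [B.off == false]
21. n0.key = "pnrnzx"  ["p" ++ A.fin]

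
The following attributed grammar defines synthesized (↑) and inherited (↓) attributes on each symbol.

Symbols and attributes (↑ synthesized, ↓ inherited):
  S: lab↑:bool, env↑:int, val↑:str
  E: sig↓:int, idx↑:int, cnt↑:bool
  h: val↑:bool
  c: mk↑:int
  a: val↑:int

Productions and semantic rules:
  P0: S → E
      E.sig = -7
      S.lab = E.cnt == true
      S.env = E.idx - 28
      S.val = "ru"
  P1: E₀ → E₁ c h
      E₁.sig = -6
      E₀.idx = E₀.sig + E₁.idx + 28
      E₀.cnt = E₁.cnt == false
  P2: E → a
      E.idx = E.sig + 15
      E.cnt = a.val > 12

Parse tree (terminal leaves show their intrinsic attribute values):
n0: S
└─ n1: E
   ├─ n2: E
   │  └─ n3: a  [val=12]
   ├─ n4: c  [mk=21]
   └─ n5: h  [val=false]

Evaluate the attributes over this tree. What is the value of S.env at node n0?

1. n1.sig = -7  [-7]
2. n2.sig = -6  [-6]
3. n3.val = 12  [terminal]
4. n2.idx = 9  [E.sig + 15]
5. n2.cnt = false  [a.val > 12]
6. n4.mk = 21  [terminal]
7. n5.val = false  [terminal]
8. n1.idx = 30  [E₀.sig + E₁.idx + 28]
9. n1.cnt = true  [E₁.cnt == false]
10. n0.lab = true  [E.cnt == true]
11. n0.env = 2  [E.idx - 28]
12. n0.val = "ru"  ["ru"]

2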